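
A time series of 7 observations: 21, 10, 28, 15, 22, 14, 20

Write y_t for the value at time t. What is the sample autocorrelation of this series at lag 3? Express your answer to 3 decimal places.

Mean ȳ = (21 + 10 + 28 + 15 + 22 + 14 + 20)/7 = 18.5714
Σ(y_t−ȳ)(y_{t+3}−ȳ) = (-8.6735) + (-29.3878) + (-43.1020) + (-5.1020) = -86.2653
Denominator Σ(y_t−ȳ)² = 215.7143
r_3 = -86.2653 / 215.7143 = -0.400

-0.400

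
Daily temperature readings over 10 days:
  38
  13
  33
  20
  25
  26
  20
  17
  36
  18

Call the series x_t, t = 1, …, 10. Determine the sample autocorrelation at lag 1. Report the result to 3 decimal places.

Mean x̄ = (38 + 13 + 33 + 20 + 25 + 26 + 20 + 17 + 36 + 18)/10 = 24.6000
Numerator Σ_{t=1}^{9}(x_t−x̄)(x_{t+1}−x̄) = -426.1600
Denominator Σ(x_t−x̄)² = 660.4000
r_1 = -426.1600 / 660.4000 = -0.645

-0.645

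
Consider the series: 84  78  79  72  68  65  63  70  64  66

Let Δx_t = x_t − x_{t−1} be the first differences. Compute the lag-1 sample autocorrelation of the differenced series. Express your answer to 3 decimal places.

-0.399

First differences Δx: -6, 1, -7, -4, -3, -2, 7, -6, 2
Mean of differences = -2.0000
Numerator Σ(Δx_t−Δx̄)(Δx_{t+1}−Δx̄) = -67.0000
Denominator Σ(Δx_t−Δx̄)² = 168.0000
r_1(Δx) = -67.0000 / 168.0000 = -0.399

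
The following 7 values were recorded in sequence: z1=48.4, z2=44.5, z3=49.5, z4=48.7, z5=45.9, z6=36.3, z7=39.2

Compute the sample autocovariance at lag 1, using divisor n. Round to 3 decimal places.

Mean z̄ = (48.4 + 44.5 + 49.5 + 48.7 + 45.9 + 36.3 + 39.2)/7 = 44.6429
Deviations: 3.7571, -0.1429, 4.8571, 4.0571, 1.2571, -8.3429, -5.4429
Σ_{t=1}^{6}(z_t−z̄)(z_{t+1}−z̄) = 58.4967
γ_1 = 58.4967 / 7 = 8.357

8.357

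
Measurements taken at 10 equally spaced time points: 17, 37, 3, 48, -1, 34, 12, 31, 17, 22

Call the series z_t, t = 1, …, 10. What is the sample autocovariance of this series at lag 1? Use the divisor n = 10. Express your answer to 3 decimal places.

-198.300

Mean z̄ = (17 + 37 + 3 + 48 − 1 + 34 + 12 + 31 + 17 + 22)/10 = 22.0000
Σ_{t=1}^{9}(z_t−z̄)(z_{t+1}−z̄) = -1983.0000
γ_1 = -1983.0000 / 10 = -198.300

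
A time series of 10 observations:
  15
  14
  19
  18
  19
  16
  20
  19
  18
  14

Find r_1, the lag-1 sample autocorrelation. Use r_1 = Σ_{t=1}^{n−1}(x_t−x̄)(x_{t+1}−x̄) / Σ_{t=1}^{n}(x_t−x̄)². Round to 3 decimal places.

0.056

Mean x̄ = (15 + 14 + 19 + 18 + 19 + 16 + 20 + 19 + 18 + 14)/10 = 17.2000
Numerator Σ_{t=1}^{9}(x_t−x̄)(x_{t+1}−x̄) = 2.5600
Denominator Σ(x_t−x̄)² = 45.6000
r_1 = 2.5600 / 45.6000 = 0.056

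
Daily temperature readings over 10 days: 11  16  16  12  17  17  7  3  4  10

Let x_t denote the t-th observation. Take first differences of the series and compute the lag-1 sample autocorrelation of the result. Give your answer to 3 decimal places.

0.094

First differences Δx: 5, 0, -4, 5, 0, -10, -4, 1, 6
Mean of differences = -0.1111
Numerator Σ(Δx_t−Δx̄)(Δx_{t+1}−Δx̄) = 20.6543
Denominator Σ(Δx_t−Δx̄)² = 218.8889
r_1(Δx) = 20.6543 / 218.8889 = 0.094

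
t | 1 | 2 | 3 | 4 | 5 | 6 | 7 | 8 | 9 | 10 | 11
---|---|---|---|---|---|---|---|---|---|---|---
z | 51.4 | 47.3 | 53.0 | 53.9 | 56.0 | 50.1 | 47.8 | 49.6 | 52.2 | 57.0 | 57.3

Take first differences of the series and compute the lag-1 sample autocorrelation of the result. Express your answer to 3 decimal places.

First differences Δz: -4.1, 5.7, 0.9, 2.1, -5.9, -2.3, 1.8, 2.6, 4.8, 0.3
Mean of differences = 0.5900
Numerator Σ(Δz_t−Δz̄)(Δz_{t+1}−Δz̄) = -6.7811
Denominator Σ(Δz_t−Δz̄)² = 124.2690
r_1(Δz) = -6.7811 / 124.2690 = -0.055

-0.055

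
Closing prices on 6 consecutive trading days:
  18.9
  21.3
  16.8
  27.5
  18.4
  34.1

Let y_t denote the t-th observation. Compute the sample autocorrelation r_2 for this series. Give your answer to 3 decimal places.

Mean ȳ = (18.9 + 21.3 + 16.8 + 27.5 + 18.4 + 34.1)/6 = 22.8333
Deviations from mean: -3.9333, -1.5333, -6.0333, 4.6667, -4.4333, 11.2667
Numerator Σ_{t=1}^{4}(y_t−ȳ)(y_{t+2}−ȳ) = 95.9011
Denominator Σ(y_t−ȳ)² = 222.5933
r_2 = 95.9011 / 222.5933 = 0.431

0.431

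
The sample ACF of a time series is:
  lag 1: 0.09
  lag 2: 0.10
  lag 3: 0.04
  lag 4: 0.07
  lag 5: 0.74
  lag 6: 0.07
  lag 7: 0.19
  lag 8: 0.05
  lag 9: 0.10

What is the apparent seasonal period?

5

The largest autocorrelation is r_5 = 0.74; the remaining lags stay at or below 0.19.
The dominant spike at lag 5 indicates a seasonal period of 5.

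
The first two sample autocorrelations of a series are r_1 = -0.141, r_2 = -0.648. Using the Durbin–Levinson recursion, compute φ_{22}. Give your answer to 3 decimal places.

φ_{22} = (r_2 − r_1²) / (1 − r_1²)
r_1² = (-0.141)² = 0.019881
Numerator = -0.648 − 0.0199 = -0.6679; denominator = 1 − 0.0199 = 0.9801
φ_{22} = -0.6679 / 0.9801 = -0.681

-0.681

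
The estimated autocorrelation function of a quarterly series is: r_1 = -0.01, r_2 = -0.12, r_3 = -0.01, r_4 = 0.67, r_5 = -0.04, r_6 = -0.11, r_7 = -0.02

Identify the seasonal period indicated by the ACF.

The largest autocorrelation is r_4 = 0.67; the remaining lags stay at or below -0.01.
The dominant spike at lag 4 indicates a seasonal period of 4.

4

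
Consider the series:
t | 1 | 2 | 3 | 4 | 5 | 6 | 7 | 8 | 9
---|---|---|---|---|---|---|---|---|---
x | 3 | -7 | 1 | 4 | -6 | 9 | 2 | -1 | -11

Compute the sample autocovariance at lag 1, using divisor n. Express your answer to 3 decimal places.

-8.235

Mean x̄ = (3 − 7 + 1 + 4 − 6 + 9 + 2 − 1 − 11)/9 = -0.6667
Σ_{t=1}^{8}(x_t−x̄)(x_{t+1}−x̄) = -74.1111
γ_1 = -74.1111 / 9 = -8.235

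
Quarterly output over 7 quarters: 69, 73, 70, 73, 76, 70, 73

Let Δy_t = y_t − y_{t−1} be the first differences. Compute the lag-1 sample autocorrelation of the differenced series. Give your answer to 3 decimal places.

-0.544

First differences Δy: 4, -3, 3, 3, -6, 3
Mean of differences = 0.6667
Numerator Σ(Δy_t−Δȳ)(Δy_{t+1}−Δȳ) = -46.4444
Denominator Σ(Δy_t−Δȳ)² = 85.3333
r_1(Δy) = -46.4444 / 85.3333 = -0.544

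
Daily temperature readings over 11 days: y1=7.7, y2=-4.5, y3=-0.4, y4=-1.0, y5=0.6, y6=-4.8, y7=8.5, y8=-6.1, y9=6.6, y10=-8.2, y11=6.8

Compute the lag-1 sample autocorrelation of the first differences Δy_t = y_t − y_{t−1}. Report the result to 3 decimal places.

First differences Δy: -12.2, 4.1, -0.6, 1.6, -5.4, 13.3, -14.6, 12.7, -14.8, 15.0
Mean of differences = -0.0900
Numerator Σ(Δy_t−Δȳ)(Δy_{t+1}−Δȳ) = -923.8011
Denominator Σ(Δy_t−Δȳ)² = 1193.0290
r_1(Δy) = -923.8011 / 1193.0290 = -0.774

-0.774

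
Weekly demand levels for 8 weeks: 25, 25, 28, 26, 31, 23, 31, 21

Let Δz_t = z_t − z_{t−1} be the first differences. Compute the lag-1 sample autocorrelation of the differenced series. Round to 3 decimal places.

First differences Δz: 0, 3, -2, 5, -8, 8, -10
Mean of differences = -0.5714
Numerator Σ(Δz_t−Δz̄)(Δz_{t+1}−Δz̄) = -196.8980
Denominator Σ(Δz_t−Δz̄)² = 263.7143
r_1(Δz) = -196.8980 / 263.7143 = -0.747

-0.747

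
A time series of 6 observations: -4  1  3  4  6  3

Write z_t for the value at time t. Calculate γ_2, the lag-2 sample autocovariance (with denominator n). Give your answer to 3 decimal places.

-0.426

Mean z̄ = (-4 + 1 + 3 + 4 + 6 + 3)/6 = 2.1667
Deviations: -6.1667, -1.1667, 0.8333, 1.8333, 3.8333, 0.8333
Σ_{t=1}^{4}(z_t−z̄)(z_{t+2}−z̄) = -2.5556
γ_2 = -2.5556 / 6 = -0.426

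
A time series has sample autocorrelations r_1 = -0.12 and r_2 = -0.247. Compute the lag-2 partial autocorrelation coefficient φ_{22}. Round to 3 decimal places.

-0.265

φ_{22} = (r_2 − r_1²) / (1 − r_1²)
r_1² = (-0.12)² = 0.0144
Numerator = -0.247 − 0.0144 = -0.2614; denominator = 1 − 0.0144 = 0.9856
φ_{22} = -0.2614 / 0.9856 = -0.265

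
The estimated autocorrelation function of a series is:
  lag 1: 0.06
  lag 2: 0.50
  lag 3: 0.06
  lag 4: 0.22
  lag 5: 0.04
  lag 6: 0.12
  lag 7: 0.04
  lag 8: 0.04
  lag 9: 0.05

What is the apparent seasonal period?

2

The largest autocorrelation is r_2 = 0.50, with a weaker echo at lag 4 (0.22); the remaining lags stay at or below 0.12.
The dominant spike at lag 2 indicates a seasonal period of 2.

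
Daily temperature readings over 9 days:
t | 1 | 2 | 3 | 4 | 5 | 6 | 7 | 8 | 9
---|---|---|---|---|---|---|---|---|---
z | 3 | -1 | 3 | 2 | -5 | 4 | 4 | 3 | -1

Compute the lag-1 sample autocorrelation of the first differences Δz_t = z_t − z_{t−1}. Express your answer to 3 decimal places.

-0.395

First differences Δz: -4, 4, -1, -7, 9, 0, -1, -4
Mean of differences = -0.5000
Numerator Σ(Δz_t−Δz̄)(Δz_{t+1}−Δz̄) = -70.2500
Denominator Σ(Δz_t−Δz̄)² = 178.0000
r_1(Δz) = -70.2500 / 178.0000 = -0.395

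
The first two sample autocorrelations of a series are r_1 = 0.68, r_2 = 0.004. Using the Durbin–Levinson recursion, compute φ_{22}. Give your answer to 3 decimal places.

-0.853

φ_{22} = (r_2 − r_1²) / (1 − r_1²)
r_1² = (0.68)² = 0.4624
Numerator = 0.004 − 0.4624 = -0.4584; denominator = 1 − 0.4624 = 0.5376
φ_{22} = -0.4584 / 0.5376 = -0.853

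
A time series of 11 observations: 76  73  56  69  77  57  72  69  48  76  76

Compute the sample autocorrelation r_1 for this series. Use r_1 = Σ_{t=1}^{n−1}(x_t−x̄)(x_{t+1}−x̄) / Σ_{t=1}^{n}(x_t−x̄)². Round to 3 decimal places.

Mean x̄ = (76 + 73 + 56 + 69 + 77 + 57 + 72 + 69 + 48 + 76 + 76)/11 = 68.0909
Numerator Σ_{t=1}^{10}(x_t−x̄)(x_{t+1}−x̄) = -276.6446
Denominator Σ(x_t−x̄)² = 980.9091
r_1 = -276.6446 / 980.9091 = -0.282

-0.282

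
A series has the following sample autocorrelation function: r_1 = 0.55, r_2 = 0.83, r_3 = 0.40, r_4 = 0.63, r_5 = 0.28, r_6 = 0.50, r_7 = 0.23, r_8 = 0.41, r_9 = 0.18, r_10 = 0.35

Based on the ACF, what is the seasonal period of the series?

The largest autocorrelation is r_2 = 0.83, with a weaker echo at lag 4 (0.63); the remaining lags stay at or below 0.55.
The dominant spike at lag 2 indicates a seasonal period of 2.

2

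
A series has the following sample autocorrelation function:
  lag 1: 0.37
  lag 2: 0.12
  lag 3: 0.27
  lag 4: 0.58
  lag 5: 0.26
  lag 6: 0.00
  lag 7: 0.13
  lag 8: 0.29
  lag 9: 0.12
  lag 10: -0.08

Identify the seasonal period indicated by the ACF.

The largest autocorrelation is r_4 = 0.58; the remaining lags stay at or below 0.37. The elevated value at lag 1 (0.37), dropping to 0.12 at lag 2, reflects decaying short-term dependence rather than seasonality.
The dominant spike at lag 4 indicates a seasonal period of 4.

4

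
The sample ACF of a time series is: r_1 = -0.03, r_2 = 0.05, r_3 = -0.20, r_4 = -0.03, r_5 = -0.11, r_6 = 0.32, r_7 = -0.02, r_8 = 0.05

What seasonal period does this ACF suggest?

The largest autocorrelation is r_6 = 0.32; the remaining lags stay at or below 0.05.
The dominant spike at lag 6 indicates a seasonal period of 6.

6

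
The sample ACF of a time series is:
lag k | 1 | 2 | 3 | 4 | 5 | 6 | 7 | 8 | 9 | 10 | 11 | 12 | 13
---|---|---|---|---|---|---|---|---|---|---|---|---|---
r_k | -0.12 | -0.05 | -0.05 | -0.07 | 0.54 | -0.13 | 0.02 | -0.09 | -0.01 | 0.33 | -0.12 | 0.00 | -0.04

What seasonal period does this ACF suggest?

5

The largest autocorrelation is r_5 = 0.54, with a weaker echo at lag 10 (0.33); the remaining lags stay at or below 0.02.
The dominant spike at lag 5 indicates a seasonal period of 5.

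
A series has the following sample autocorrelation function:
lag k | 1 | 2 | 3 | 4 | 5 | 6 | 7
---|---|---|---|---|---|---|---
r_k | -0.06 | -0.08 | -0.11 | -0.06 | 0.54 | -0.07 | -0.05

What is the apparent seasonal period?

5

The largest autocorrelation is r_5 = 0.54; the remaining lags stay at or below -0.05.
The dominant spike at lag 5 indicates a seasonal period of 5.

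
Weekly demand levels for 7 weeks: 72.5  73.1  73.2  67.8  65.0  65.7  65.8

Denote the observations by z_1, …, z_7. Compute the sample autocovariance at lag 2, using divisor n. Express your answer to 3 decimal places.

Mean z̄ = (72.5 + 73.1 + 73.2 + 67.8 + 65.0 + 65.7 + 65.8)/7 = 69.0143
Deviations: 3.4857, 4.0857, 4.1857, -1.2143, -4.0143, -3.3143, -3.2143
Σ_{t=1}^{5}(z_t−z̄)(z_{t+2}−z̄) = 9.7539
γ_2 = 9.7539 / 7 = 1.393

1.393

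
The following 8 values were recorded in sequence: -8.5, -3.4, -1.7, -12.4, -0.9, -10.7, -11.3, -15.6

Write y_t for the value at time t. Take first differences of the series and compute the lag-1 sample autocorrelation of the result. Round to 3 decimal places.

First differences Δy: 5.1, 1.7, -10.7, 11.5, -9.8, -0.6, -4.3
Mean of differences = -1.0143
Numerator Σ(Δy_t−Δȳ)(Δy_{t+1}−Δȳ) = -245.8516
Denominator Σ(Δy_t−Δȳ)² = 383.3286
r_1(Δy) = -245.8516 / 383.3286 = -0.641

-0.641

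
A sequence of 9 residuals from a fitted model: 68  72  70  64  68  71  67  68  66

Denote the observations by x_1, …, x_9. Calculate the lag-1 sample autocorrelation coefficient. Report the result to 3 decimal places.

-0.079

Mean x̄ = (68 + 72 + 70 + 64 + 68 + 71 + 67 + 68 + 66)/9 = 68.2222
Numerator Σ_{t=1}^{8}(x_t−x̄)(x_{t+1}−x̄) = -3.9383
Denominator Σ(x_t−x̄)² = 49.5556
r_1 = -3.9383 / 49.5556 = -0.079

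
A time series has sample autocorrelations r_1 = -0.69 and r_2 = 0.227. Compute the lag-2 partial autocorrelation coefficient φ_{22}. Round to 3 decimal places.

φ_{22} = (r_2 − r_1²) / (1 − r_1²)
r_1² = (-0.69)² = 0.4761
Numerator = 0.227 − 0.4761 = -0.2491; denominator = 1 − 0.4761 = 0.5239
φ_{22} = -0.2491 / 0.5239 = -0.475

-0.475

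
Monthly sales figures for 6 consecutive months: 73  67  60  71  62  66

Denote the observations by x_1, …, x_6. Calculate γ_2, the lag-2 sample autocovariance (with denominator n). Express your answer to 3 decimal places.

Mean x̄ = (73 + 67 + 60 + 71 + 62 + 66)/6 = 66.5000
Deviations: 6.5000, 0.5000, -6.5000, 4.5000, -4.5000, -0.5000
Σ_{t=1}^{4}(x_t−x̄)(x_{t+2}−x̄) = -13.0000
γ_2 = -13.0000 / 6 = -2.167

-2.167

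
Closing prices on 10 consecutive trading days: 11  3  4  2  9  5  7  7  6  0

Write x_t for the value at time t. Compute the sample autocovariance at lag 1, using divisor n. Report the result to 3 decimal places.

-1.936

Mean x̄ = (11 + 3 + 4 + 2 + 9 + 5 + 7 + 7 + 6 + 0)/10 = 5.4000
Σ_{t=1}^{9}(x_t−x̄)(x_{t+1}−x̄) = -19.3600
γ_1 = -19.3600 / 10 = -1.936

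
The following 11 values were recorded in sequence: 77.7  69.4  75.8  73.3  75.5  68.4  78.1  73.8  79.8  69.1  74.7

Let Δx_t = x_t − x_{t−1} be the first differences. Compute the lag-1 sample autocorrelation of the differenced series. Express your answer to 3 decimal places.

-0.755

First differences Δx: -8.3, 6.4, -2.5, 2.2, -7.1, 9.7, -4.3, 6.0, -10.7, 5.6
Mean of differences = -0.3000
Numerator Σ(Δx_t−Δx̄)(Δx_{t+1}−Δx̄) = -350.9200
Denominator Σ(Δx_t−Δx̄)² = 464.8800
r_1(Δx) = -350.9200 / 464.8800 = -0.755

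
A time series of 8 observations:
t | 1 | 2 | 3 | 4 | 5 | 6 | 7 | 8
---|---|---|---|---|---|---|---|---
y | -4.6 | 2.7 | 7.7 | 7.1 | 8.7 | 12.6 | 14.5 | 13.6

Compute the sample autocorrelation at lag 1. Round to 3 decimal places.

Mean ȳ = (-4.6 + 2.7 + 7.7 + 7.1 + 8.7 + 12.6 + 14.5 + 13.6)/8 = 7.7875
Deviations from mean: -12.3875, -5.0875, -0.0875, -0.6875, 0.9125, 4.8125, 6.7125, 5.8125
Numerator Σ_{t=1}^{7}(y_t−ȳ)(y_{t+1}−ȳ) = 138.6111
Denominator Σ(y_t−ȳ)² = 282.6488
r_1 = 138.6111 / 282.6488 = 0.490

0.490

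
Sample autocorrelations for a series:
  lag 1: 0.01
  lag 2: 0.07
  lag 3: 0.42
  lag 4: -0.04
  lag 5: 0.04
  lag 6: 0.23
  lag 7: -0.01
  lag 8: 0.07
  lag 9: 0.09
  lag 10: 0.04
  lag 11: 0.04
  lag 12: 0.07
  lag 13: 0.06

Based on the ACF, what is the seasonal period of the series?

The largest autocorrelation is r_3 = 0.42, with a weaker echo at lag 6 (0.23); the remaining lags stay at or below 0.09.
The dominant spike at lag 3 indicates a seasonal period of 3.

3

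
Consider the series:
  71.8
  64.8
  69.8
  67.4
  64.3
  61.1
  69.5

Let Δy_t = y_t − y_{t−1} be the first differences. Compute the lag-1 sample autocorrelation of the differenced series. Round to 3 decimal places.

First differences Δy: -7.0, 5.0, -2.4, -3.1, -3.2, 8.4
Mean of differences = -0.3833
Numerator Σ(Δy_t−Δȳ)(Δy_{t+1}−Δȳ) = -58.0853
Denominator Σ(Δy_t−Δȳ)² = 169.2883
r_1(Δy) = -58.0853 / 169.2883 = -0.343

-0.343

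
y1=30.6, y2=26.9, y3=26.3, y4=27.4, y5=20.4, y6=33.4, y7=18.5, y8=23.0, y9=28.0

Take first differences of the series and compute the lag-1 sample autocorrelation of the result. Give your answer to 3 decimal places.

First differences Δy: -3.7, -0.6, 1.1, -7.0, 13.0, -14.9, 4.5, 5.0
Mean of differences = -0.3250
Numerator Σ(Δy_t−Δȳ)(Δy_{t+1}−Δȳ) = -336.7631
Denominator Σ(Δy_t−Δȳ)² = 499.6750
r_1(Δy) = -336.7631 / 499.6750 = -0.674

-0.674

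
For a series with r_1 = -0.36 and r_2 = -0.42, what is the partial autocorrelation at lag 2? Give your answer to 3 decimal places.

φ_{22} = (r_2 − r_1²) / (1 − r_1²)
r_1² = (-0.36)² = 0.1296
Numerator = -0.42 − 0.1296 = -0.5496; denominator = 1 − 0.1296 = 0.8704
φ_{22} = -0.5496 / 0.8704 = -0.631

-0.631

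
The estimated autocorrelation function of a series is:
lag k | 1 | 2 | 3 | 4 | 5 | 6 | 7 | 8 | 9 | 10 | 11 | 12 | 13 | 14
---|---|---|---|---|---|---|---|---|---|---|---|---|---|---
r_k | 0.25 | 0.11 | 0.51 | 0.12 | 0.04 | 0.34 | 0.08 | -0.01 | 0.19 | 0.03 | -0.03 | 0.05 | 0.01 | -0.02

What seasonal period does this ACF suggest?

The largest autocorrelation is r_3 = 0.51, with a weaker echo at lag 6 (0.34); the remaining lags stay at or below 0.25. The elevated value at lag 1 (0.25), dropping to 0.11 at lag 2, reflects decaying short-term dependence rather than seasonality.
The dominant spike at lag 3 indicates a seasonal period of 3.

3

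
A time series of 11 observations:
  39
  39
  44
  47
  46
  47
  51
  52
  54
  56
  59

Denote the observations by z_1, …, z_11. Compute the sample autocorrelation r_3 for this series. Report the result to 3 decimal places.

Mean z̄ = (39 + 39 + 44 + 47 + 46 + 47 + 51 + 52 + 54 + 56 + 59)/11 = 48.5455
Numerator Σ_{t=1}^{8}(z_t−z̄)(z_{t+3}−z̄) = 79.4711
Denominator Σ(z_t−z̄)² = 426.7273
r_3 = 79.4711 / 426.7273 = 0.186

0.186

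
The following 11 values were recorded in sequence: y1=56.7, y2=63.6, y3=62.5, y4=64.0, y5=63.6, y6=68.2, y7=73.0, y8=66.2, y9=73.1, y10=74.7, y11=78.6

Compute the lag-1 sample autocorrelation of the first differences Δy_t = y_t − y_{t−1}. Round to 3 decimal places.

First differences Δy: 6.9, -1.1, 1.5, -0.4, 4.6, 4.8, -6.8, 6.9, 1.6, 3.9
Mean of differences = 2.1900
Numerator Σ(Δy_t−Δȳ)(Δy_{t+1}−Δȳ) = -80.9851
Denominator Σ(Δy_t−Δȳ)² = 159.0890
r_1(Δy) = -80.9851 / 159.0890 = -0.509

-0.509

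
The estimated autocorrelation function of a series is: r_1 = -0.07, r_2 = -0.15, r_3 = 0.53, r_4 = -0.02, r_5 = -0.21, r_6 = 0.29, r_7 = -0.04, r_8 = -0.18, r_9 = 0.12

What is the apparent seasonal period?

3

The largest autocorrelation is r_3 = 0.53, with a weaker echo at lag 6 (0.29); the remaining lags stay at or below 0.12.
The dominant spike at lag 3 indicates a seasonal period of 3.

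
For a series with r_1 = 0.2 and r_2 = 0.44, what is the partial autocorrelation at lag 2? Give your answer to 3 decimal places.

φ_{22} = (r_2 − r_1²) / (1 − r_1²)
r_1² = (0.2)² = 0.04
Numerator = 0.44 − 0.0400 = 0.4000; denominator = 1 − 0.0400 = 0.9600
φ_{22} = 0.4000 / 0.9600 = 0.417

0.417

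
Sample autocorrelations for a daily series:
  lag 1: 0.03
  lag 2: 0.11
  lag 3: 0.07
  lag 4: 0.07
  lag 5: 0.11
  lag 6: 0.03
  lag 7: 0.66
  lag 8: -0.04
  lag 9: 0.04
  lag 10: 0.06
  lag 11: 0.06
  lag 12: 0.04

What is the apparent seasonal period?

The largest autocorrelation is r_7 = 0.66; the remaining lags stay at or below 0.11.
The dominant spike at lag 7 indicates a seasonal period of 7.

7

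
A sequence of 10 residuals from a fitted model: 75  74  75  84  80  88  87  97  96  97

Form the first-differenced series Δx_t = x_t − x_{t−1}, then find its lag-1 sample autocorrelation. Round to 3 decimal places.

First differences Δx: -1, 1, 9, -4, 8, -1, 10, -1, 1
Mean of differences = 2.4444
Numerator Σ(Δx_t−Δx̄)(Δx_{t+1}−Δx̄) = -148.7531
Denominator Σ(Δx_t−Δx̄)² = 212.2222
r_1(Δx) = -148.7531 / 212.2222 = -0.701

-0.701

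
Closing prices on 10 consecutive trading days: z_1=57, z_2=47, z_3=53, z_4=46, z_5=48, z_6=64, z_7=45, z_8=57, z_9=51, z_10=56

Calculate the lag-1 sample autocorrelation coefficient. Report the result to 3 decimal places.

Mean z̄ = (57 + 47 + 53 + 46 + 48 + 64 + 45 + 57 + 51 + 56)/10 = 52.4000
Numerator Σ_{t=1}^{9}(z_t−z̄)(z_{t+1}−z̄) = -186.1600
Denominator Σ(z_t−z̄)² = 336.4000
r_1 = -186.1600 / 336.4000 = -0.553

-0.553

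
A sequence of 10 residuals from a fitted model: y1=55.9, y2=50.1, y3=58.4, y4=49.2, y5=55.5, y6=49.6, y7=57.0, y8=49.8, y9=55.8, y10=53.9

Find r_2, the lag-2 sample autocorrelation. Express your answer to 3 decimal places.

0.733

Mean ȳ = (55.9 + 50.1 + 58.4 + 49.2 + 55.5 + 49.6 + 57.0 + 49.8 + 55.8 + 53.9)/10 = 53.5200
Numerator Σ_{t=1}^{8}(y_t−ȳ)(y_{t+2}−ȳ) = 80.9792
Denominator Σ(y_t−ȳ)² = 110.4160
r_2 = 80.9792 / 110.4160 = 0.733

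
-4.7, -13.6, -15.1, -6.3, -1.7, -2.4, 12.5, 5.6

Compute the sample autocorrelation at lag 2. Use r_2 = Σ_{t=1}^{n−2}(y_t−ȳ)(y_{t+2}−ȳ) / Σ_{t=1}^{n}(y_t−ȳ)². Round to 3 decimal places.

0.102

Mean ȳ = (-4.7 − 13.6 − 15.1 − 6.3 − 1.7 − 2.4 + 12.5 + 5.6)/8 = -3.2125
Numerator Σ_{t=1}^{6}(y_t−ȳ)(y_{t+2}−ȳ) = 60.1909
Denominator Σ(y_t−ȳ)² = 588.4488
r_2 = 60.1909 / 588.4488 = 0.102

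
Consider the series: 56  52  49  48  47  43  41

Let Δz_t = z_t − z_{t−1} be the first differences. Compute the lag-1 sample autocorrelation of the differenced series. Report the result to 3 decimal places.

First differences Δz: -4, -3, -1, -1, -4, -2
Mean of differences = -2.5000
Numerator Σ(Δz_t−Δz̄)(Δz_{t+1}−Δz̄) = -0.7500
Denominator Σ(Δz_t−Δz̄)² = 9.5000
r_1(Δz) = -0.7500 / 9.5000 = -0.079

-0.079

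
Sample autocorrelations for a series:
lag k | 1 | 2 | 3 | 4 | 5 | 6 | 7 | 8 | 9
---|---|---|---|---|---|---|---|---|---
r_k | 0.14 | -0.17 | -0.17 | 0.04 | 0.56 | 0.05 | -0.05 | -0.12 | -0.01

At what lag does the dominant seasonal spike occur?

The largest autocorrelation is r_5 = 0.56; the remaining lags stay at or below 0.14.
The dominant spike at lag 5 indicates a seasonal period of 5.

5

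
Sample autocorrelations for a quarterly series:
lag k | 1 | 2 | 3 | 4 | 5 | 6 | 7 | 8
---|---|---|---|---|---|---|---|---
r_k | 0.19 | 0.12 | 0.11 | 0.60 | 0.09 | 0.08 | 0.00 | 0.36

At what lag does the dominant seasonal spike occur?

4

The largest autocorrelation is r_4 = 0.60, with a weaker echo at lag 8 (0.36); the remaining lags stay at or below 0.19.
The dominant spike at lag 4 indicates a seasonal period of 4.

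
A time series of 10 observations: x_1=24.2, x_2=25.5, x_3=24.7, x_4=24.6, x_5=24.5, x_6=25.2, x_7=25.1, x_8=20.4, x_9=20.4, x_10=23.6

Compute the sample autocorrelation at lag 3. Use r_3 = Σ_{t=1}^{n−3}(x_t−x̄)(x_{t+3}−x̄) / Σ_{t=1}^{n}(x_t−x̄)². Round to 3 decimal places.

Mean x̄ = (24.2 + 25.5 + 24.7 + 24.6 + 24.5 + 25.2 + 25.1 + 20.4 + 20.4 + 23.6)/10 = 23.8200
Σ(x_t−x̄)(x_{t+3}−x̄) = (0.2964) + (1.1424) + (1.2144) + (0.9984) + (-2.3256) + (-4.7196) + (-0.2816) = -3.6752
Denominator Σ(x_t−x̄)² = 31.7960
r_3 = -3.6752 / 31.7960 = -0.116

-0.116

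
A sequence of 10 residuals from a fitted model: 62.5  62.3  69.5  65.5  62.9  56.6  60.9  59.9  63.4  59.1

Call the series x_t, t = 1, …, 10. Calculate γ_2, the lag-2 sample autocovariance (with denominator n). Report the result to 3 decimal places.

0.656

Mean x̄ = (62.5 + 62.3 + 69.5 + 65.5 + 62.9 + 56.6 + 60.9 + 59.9 + 63.4 + 59.1)/10 = 62.2600
Σ_{t=1}^{8}(x_t−x̄)(x_{t+2}−x̄) = 6.5568
γ_2 = 6.5568 / 10 = 0.656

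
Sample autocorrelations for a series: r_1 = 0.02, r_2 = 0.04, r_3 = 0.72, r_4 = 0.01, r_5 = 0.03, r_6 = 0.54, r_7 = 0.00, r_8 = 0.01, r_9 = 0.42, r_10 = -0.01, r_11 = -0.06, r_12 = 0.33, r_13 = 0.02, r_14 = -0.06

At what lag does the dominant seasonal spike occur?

3

The largest autocorrelation is r_3 = 0.72, with weaker echoes at lags 6 (0.54), 9 (0.42) and 12 (0.33); the remaining lags stay at or below 0.04.
The dominant spike at lag 3 indicates a seasonal period of 3.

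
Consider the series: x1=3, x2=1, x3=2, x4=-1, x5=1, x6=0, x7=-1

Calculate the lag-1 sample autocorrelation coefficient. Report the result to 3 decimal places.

-0.049

Mean x̄ = (3 + 1 + 2 − 1 + 1 + 0 − 1)/7 = 0.7143
Deviations from mean: 2.2857, 0.2857, 1.2857, -1.7143, 0.2857, -0.7143, -1.7143
Σ(x_t−x̄)(x_{t+1}−x̄) = (0.6531) + (0.3673) + (-2.2041) + (-0.4898) + (-0.2041) + (1.2245) = -0.6531
Denominator Σ(x_t−x̄)² = 13.4286
r_1 = -0.6531 / 13.4286 = -0.049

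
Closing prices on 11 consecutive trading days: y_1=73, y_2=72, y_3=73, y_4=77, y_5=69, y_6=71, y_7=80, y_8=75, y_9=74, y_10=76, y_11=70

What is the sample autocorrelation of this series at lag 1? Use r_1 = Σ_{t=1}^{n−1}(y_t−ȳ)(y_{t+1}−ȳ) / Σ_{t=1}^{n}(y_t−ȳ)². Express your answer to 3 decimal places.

-0.180

Mean ȳ = (73 + 72 + 73 + 77 + 69 + 71 + 80 + 75 + 74 + 76 + 70)/11 = 73.6364
Numerator Σ_{t=1}^{10}(y_t−ȳ)(y_{t+1}−ȳ) = -18.7686
Denominator Σ(y_t−ȳ)² = 104.5455
r_1 = -18.7686 / 104.5455 = -0.180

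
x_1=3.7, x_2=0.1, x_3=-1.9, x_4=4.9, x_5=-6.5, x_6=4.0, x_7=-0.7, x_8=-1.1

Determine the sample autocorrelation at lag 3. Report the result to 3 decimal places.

0.137

Mean x̄ = (3.7 + 0.1 − 1.9 + 4.9 − 6.5 + 4.0 − 0.7 − 1.1)/8 = 0.3125
Deviations from mean: 3.3875, -0.2125, -2.2125, 4.5875, -6.8125, 3.6875, -1.0125, -1.4125
Σ(x_t−x̄)(x_{t+3}−x̄) = (15.5402) + (1.4477) + (-8.1586) + (-4.6448) + (9.6227) = 13.8070
Denominator Σ(x_t−x̄)² = 100.4888
r_3 = 13.8070 / 100.4888 = 0.137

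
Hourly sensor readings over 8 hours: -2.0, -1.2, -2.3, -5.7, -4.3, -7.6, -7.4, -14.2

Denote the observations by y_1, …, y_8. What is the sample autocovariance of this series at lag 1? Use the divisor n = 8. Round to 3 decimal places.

Mean ȳ = (-2.0 − 1.2 − 2.3 − 5.7 − 4.3 − 7.6 − 7.4 − 14.2)/8 = -5.5875
Σ_{t=1}^{7}(y_t−ȳ)(y_{t+1}−ȳ) = 46.3161
γ_1 = 46.3161 / 8 = 5.790

5.790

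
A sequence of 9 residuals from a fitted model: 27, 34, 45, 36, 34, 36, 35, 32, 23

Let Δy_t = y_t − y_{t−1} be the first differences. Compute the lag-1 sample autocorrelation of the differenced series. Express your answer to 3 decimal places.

First differences Δy: 7, 11, -9, -2, 2, -1, -3, -9
Mean of differences = -0.5000
Numerator Σ(Δy_t−Δȳ)(Δy_{t+1}−Δȳ) = 18.7500
Denominator Σ(Δy_t−Δȳ)² = 348.0000
r_1(Δy) = 18.7500 / 348.0000 = 0.054

0.054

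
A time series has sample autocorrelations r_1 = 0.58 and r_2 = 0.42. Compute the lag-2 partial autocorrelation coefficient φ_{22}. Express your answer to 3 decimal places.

φ_{22} = (r_2 − r_1²) / (1 − r_1²)
r_1² = (0.58)² = 0.3364
Numerator = 0.42 − 0.3364 = 0.0836; denominator = 1 − 0.3364 = 0.6636
φ_{22} = 0.0836 / 0.6636 = 0.126

0.126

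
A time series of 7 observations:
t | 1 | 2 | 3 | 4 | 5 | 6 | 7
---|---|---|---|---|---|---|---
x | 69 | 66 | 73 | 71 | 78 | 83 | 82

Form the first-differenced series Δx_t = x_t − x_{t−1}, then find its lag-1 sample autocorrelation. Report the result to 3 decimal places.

First differences Δx: -3, 7, -2, 7, 5, -1
Mean of differences = 2.1667
Numerator Σ(Δx_t−Δx̄)(Δx_{t+1}−Δx̄) = -60.5278
Denominator Σ(Δx_t−Δx̄)² = 108.8333
r_1(Δx) = -60.5278 / 108.8333 = -0.556

-0.556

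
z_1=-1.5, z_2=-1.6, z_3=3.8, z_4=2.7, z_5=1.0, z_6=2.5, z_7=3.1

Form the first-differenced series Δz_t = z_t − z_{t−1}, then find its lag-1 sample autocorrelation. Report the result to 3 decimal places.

-0.309

First differences Δz: -0.1, 5.4, -1.1, -1.7, 1.5, 0.6
Mean of differences = 0.7667
Numerator Σ(Δz_t−Δz̄)(Δz_{t+1}−Δz̄) = -9.9911
Denominator Σ(Δz_t−Δz̄)² = 32.3533
r_1(Δz) = -9.9911 / 32.3533 = -0.309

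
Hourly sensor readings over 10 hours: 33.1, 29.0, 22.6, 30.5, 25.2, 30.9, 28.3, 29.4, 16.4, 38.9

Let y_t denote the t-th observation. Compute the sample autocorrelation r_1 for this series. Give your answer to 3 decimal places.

-0.498

Mean ȳ = (33.1 + 29.0 + 22.6 + 30.5 + 25.2 + 30.9 + 28.3 + 29.4 + 16.4 + 38.9)/10 = 28.4300
Numerator Σ_{t=1}^{9}(y_t−ȳ)(y_{t+1}−ȳ) = -165.4639
Denominator Σ(y_t−ȳ)² = 332.2410
r_1 = -165.4639 / 332.2410 = -0.498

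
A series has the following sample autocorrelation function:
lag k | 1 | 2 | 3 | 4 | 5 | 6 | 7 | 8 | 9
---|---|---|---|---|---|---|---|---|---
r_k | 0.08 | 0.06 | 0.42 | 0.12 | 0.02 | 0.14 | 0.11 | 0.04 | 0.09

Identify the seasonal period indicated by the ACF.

The largest autocorrelation is r_3 = 0.42; the remaining lags stay at or below 0.14.
The dominant spike at lag 3 indicates a seasonal period of 3.

3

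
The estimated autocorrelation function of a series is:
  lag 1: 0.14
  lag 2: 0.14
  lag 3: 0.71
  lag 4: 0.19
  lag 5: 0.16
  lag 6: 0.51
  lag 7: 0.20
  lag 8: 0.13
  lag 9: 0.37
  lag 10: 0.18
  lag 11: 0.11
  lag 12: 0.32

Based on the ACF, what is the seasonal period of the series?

The largest autocorrelation is r_3 = 0.71, with weaker echoes at lags 6 (0.51), 9 (0.37) and 12 (0.32); the remaining lags stay at or below 0.20.
The dominant spike at lag 3 indicates a seasonal period of 3.

3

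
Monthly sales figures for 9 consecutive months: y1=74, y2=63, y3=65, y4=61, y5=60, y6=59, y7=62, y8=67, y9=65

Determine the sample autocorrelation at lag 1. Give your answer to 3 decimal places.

0.151

Mean ȳ = (74 + 63 + 65 + 61 + 60 + 59 + 62 + 67 + 65)/9 = 64.0000
Numerator Σ_{t=1}^{8}(y_t−ȳ)(y_{t+1}−ȳ) = 25.0000
Denominator Σ(y_t−ȳ)² = 166.0000
r_1 = 25.0000 / 166.0000 = 0.151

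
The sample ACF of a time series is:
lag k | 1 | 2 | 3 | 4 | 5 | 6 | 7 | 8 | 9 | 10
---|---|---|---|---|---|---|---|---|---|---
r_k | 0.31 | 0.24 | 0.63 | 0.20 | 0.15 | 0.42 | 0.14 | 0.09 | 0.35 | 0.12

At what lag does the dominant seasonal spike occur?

3

The largest autocorrelation is r_3 = 0.63, with weaker echoes at lags 6 (0.42) and 9 (0.35); the remaining lags stay at or below 0.31. The elevated value at lag 1 (0.31), dropping to 0.24 at lag 2, reflects decaying short-term dependence rather than seasonality.
The dominant spike at lag 3 indicates a seasonal period of 3.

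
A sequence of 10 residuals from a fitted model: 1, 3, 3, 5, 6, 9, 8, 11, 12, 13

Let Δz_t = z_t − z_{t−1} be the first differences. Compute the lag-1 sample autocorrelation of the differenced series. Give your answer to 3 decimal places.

First differences Δz: 2, 0, 2, 1, 3, -1, 3, 1, 1
Mean of differences = 1.3333
Numerator Σ(Δz_t−Δz̄)(Δz_{t+1}−Δz̄) = -10.7778
Denominator Σ(Δz_t−Δz̄)² = 14.0000
r_1(Δz) = -10.7778 / 14.0000 = -0.770

-0.770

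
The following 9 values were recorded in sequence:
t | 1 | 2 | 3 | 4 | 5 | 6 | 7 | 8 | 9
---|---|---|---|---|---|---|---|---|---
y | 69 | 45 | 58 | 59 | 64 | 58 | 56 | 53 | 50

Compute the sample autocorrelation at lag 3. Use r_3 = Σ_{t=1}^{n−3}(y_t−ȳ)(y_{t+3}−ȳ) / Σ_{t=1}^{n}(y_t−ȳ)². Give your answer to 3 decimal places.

-0.232

Mean ȳ = (69 + 45 + 58 + 59 + 64 + 58 + 56 + 53 + 50)/9 = 56.8889
Numerator Σ_{t=1}^{6}(y_t−ȳ)(y_{t+3}−ȳ) = -94.9259
Denominator Σ(y_t−ȳ)² = 408.8889
r_3 = -94.9259 / 408.8889 = -0.232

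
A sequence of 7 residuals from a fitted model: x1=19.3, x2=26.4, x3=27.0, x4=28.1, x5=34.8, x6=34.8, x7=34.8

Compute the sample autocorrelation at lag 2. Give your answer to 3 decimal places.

Mean x̄ = (19.3 + 26.4 + 27.0 + 28.1 + 34.8 + 34.8 + 34.8)/7 = 29.3143
Σ(x_t−x̄)(x_{t+2}−x̄) = (23.1759) + (3.5388) + (-12.6955) + (-6.6612) + (30.0931) = 37.4510
Denominator Σ(x_t−x̄)² = 205.8886
r_2 = 37.4510 / 205.8886 = 0.182

0.182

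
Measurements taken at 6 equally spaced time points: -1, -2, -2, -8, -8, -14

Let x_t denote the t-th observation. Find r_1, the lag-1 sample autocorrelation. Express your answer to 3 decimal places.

0.367

Mean x̄ = (-1 − 2 − 2 − 8 − 8 − 14)/6 = -5.8333
Deviations from mean: 4.8333, 3.8333, 3.8333, -2.1667, -2.1667, -8.1667
Numerator Σ_{t=1}^{5}(x_t−x̄)(x_{t+1}−x̄) = 47.3056
Denominator Σ(x_t−x̄)² = 128.8333
r_1 = 47.3056 / 128.8333 = 0.367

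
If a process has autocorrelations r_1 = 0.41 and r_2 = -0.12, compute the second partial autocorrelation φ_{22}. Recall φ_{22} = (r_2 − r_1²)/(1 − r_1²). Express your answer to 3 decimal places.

-0.346

φ_{22} = (r_2 − r_1²) / (1 − r_1²)
r_1² = (0.41)² = 0.1681
Numerator = -0.12 − 0.1681 = -0.2881; denominator = 1 − 0.1681 = 0.8319
φ_{22} = -0.2881 / 0.8319 = -0.346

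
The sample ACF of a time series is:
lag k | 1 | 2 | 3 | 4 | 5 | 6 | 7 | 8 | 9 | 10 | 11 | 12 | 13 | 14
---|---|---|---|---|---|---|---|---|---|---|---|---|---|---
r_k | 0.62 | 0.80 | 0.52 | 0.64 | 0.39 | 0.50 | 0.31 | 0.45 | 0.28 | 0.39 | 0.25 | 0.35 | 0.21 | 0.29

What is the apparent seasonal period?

2

The largest autocorrelation is r_2 = 0.80, with a weaker echo at lag 4 (0.64); the remaining lags stay at or below 0.62.
The dominant spike at lag 2 indicates a seasonal period of 2.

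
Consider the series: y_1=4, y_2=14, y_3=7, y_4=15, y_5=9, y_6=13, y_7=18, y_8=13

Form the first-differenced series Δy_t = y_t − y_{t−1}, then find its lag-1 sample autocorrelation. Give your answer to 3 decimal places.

-0.691

First differences Δy: 10, -7, 8, -6, 4, 5, -5
Mean of differences = 1.2857
Numerator Σ(Δy_t−Δȳ)(Δy_{t+1}−Δȳ) = -209.7959
Denominator Σ(Δy_t−Δȳ)² = 303.4286
r_1(Δy) = -209.7959 / 303.4286 = -0.691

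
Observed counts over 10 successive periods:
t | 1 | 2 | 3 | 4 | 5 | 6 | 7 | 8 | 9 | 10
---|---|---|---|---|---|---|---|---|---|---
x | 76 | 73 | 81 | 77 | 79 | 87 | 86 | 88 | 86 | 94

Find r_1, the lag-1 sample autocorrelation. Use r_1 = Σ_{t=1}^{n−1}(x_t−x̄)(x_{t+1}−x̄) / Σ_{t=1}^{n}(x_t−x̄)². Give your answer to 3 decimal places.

Mean x̄ = (76 + 73 + 81 + 77 + 79 + 87 + 86 + 88 + 86 + 94)/10 = 82.7000
Numerator Σ_{t=1}^{9}(x_t−x̄)(x_{t+1}−x̄) = 182.8100
Denominator Σ(x_t−x̄)² = 384.1000
r_1 = 182.8100 / 384.1000 = 0.476

0.476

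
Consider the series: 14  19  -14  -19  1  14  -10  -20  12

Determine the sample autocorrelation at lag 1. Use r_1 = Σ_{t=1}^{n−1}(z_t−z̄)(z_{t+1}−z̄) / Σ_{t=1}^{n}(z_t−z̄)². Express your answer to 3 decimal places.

Mean z̄ = (14 + 19 − 14 − 19 + 1 + 14 − 10 − 20 + 12)/9 = -0.3333
Numerator Σ_{t=1}^{8}(z_t−z̄)(z_{t+1}−z̄) = 71.2222
Denominator Σ(z_t−z̄)² = 1954.0000
r_1 = 71.2222 / 1954.0000 = 0.036

0.036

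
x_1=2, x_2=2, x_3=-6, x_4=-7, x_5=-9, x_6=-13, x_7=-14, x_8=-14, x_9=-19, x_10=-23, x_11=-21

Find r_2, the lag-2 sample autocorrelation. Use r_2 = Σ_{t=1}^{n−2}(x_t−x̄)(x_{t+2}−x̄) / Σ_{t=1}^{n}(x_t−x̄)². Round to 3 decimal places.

Mean x̄ = (2 + 2 − 6 − 7 − 9 − 13 − 14 − 14 − 19 − 23 − 21)/11 = -11.0909
Numerator Σ_{t=1}^{9}(x_t−x̄)(x_{t+2}−x̄) = 258.5289
Denominator Σ(x_t−x̄)² = 712.9091
r_2 = 258.5289 / 712.9091 = 0.363

0.363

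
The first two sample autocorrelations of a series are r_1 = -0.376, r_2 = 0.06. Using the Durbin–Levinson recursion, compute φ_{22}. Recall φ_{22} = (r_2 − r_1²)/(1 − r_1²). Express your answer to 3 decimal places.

-0.095

φ_{22} = (r_2 − r_1²) / (1 − r_1²)
r_1² = (-0.376)² = 0.141376
Numerator = 0.06 − 0.1414 = -0.0814; denominator = 1 − 0.1414 = 0.8586
φ_{22} = -0.0814 / 0.8586 = -0.095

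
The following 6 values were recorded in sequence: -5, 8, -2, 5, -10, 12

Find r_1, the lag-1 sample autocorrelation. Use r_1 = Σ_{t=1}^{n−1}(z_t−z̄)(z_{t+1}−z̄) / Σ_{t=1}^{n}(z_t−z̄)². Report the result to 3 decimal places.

-0.681

Mean z̄ = (-5 + 8 − 2 + 5 − 10 + 12)/6 = 1.3333
Deviations from mean: -6.3333, 6.6667, -3.3333, 3.6667, -11.3333, 10.6667
Numerator Σ_{t=1}^{5}(z_t−z̄)(z_{t+1}−z̄) = -239.1111
Denominator Σ(z_t−z̄)² = 351.3333
r_1 = -239.1111 / 351.3333 = -0.681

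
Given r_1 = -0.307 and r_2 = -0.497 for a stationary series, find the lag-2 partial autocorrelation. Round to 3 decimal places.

φ_{22} = (r_2 − r_1²) / (1 − r_1²)
r_1² = (-0.307)² = 0.094249
Numerator = -0.497 − 0.0942 = -0.5912; denominator = 1 − 0.0942 = 0.9058
φ_{22} = -0.5912 / 0.9058 = -0.653

-0.653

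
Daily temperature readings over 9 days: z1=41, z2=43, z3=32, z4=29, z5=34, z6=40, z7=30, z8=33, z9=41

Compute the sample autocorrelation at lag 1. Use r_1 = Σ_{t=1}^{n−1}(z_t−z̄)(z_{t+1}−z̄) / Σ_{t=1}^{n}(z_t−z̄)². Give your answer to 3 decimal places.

0.082

Mean z̄ = (41 + 43 + 32 + 29 + 34 + 40 + 30 + 33 + 41)/9 = 35.8889
Numerator Σ_{t=1}^{8}(z_t−z̄)(z_{t+1}−z̄) = 18.7654
Denominator Σ(z_t−z̄)² = 228.8889
r_1 = 18.7654 / 228.8889 = 0.082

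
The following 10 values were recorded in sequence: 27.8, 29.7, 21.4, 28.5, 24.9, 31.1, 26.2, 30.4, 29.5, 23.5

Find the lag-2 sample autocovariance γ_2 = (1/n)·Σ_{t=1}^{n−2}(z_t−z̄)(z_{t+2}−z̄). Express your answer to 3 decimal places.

1.887

Mean z̄ = (27.8 + 29.7 + 21.4 + 28.5 + 24.9 + 31.1 + 26.2 + 30.4 + 29.5 + 23.5)/10 = 27.3000
Σ_{t=1}^{8}(z_t−z̄)(z_{t+2}−z̄) = 18.8700
γ_2 = 18.8700 / 10 = 1.887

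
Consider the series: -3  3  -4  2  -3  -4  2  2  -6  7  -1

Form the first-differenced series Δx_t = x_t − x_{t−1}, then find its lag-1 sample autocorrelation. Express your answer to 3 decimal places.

-0.675

First differences Δx: 6, -7, 6, -5, -1, 6, 0, -8, 13, -8
Mean of differences = 0.2000
Numerator Σ(Δx_t−Δx̄)(Δx_{t+1}−Δx̄) = -323.8400
Denominator Σ(Δx_t−Δx̄)² = 479.6000
r_1(Δx) = -323.8400 / 479.6000 = -0.675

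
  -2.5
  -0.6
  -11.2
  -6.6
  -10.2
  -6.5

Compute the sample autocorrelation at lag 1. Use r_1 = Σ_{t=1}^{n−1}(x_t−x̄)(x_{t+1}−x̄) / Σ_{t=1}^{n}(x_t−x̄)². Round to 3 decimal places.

Mean x̄ = (-2.5 − 0.6 − 11.2 − 6.6 − 10.2 − 6.5)/6 = -6.2667
Deviations from mean: 3.7667, 5.6667, -4.9333, -0.3333, -3.9333, -0.2333
Σ(x_t−x̄)(x_{t+1}−x̄) = (21.3444) + (-27.9556) + (1.6444) + (1.3111) + (0.9178) = -2.7378
Denominator Σ(x_t−x̄)² = 86.2733
r_1 = -2.7378 / 86.2733 = -0.032

-0.032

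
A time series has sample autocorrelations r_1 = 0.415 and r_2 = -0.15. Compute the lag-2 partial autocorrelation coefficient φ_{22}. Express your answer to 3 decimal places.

-0.389

φ_{22} = (r_2 − r_1²) / (1 − r_1²)
r_1² = (0.415)² = 0.172225
Numerator = -0.15 − 0.1722 = -0.3222; denominator = 1 − 0.1722 = 0.8278
φ_{22} = -0.3222 / 0.8278 = -0.389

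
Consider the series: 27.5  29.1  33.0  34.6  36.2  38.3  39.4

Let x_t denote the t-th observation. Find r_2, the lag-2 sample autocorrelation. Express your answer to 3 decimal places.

0.131

Mean x̄ = (27.5 + 29.1 + 33.0 + 34.6 + 36.2 + 38.3 + 39.4)/7 = 34.0143
Σ(x_t−x̄)(x_{t+2}−x̄) = (6.6073) + (-2.8784) + (-2.2169) + (2.5102) + (11.7716) = 15.7939
Denominator Σ(x_t−x̄)² = 120.1086
r_2 = 15.7939 / 120.1086 = 0.131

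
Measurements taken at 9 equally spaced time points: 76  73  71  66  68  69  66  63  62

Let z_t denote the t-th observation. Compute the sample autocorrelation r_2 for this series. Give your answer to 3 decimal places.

0.113

Mean z̄ = (76 + 73 + 71 + 66 + 68 + 69 + 66 + 63 + 62)/9 = 68.2222
Numerator Σ_{t=1}^{7}(z_t−z̄)(z_{t+2}−z̄) = 18.9012
Denominator Σ(z_t−z̄)² = 167.5556
r_2 = 18.9012 / 167.5556 = 0.113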